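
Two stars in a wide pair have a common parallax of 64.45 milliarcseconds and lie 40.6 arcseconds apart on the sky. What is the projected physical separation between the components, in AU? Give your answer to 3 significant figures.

630 AU

d = 1/p = 1/0.06445″ = 15.516 pc.
At distance d (pc), an angle of θ arcsec spans θ·d AU: s = 40.6 × 15.516 = 629.95 AU.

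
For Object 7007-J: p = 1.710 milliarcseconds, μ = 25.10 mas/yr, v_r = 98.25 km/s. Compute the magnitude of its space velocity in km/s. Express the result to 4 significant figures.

d = 1/p = 1/0.001710″ = 584.8 pc.
μ = 25.10 mas/yr = 0.02510 ″/yr.
v_t = 4.740 μ d = 4.740 × 0.02510 × 584.8 = 69.576 km/s.
v = √(v_r² + v_t²) = √(98.25² + 69.576²) = √14493.9 = 120.39 km/s.

120.4 km/s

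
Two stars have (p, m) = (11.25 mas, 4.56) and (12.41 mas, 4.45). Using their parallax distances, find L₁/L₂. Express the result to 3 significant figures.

L₁/L₂ = 1.10

d₁ = 1/p₁ = 1/0.01125″ = 88.889 pc; d₂ = 1/p₂ = 1/0.01241″ = 80.58 pc.
M₁ = m₁ − 5 log₁₀ d₁ + 5 = 4.56 − 9.7442 + 5 = -0.1842.
M₂ = 4.45 − 9.5311 + 5 = -0.0811.
L₁/L₂ = 10^(0.4(M₂ − M₁)) = 10^(0.4 × 0.1031) = 10^0.04124 = 1.0996.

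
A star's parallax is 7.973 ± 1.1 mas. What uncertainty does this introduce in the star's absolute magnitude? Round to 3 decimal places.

M = m − 5 log₁₀ d + 5 = m + 5 log₁₀ p + 5, so ∂M/∂p = 5/(p ln 10).
σ_M = (5/ln 10) · (σ_p/p) = 2.1715 × 1.1/7.973 = 2.1715 × 0.13797 = 0.2996.

σ_M = 0.300 mag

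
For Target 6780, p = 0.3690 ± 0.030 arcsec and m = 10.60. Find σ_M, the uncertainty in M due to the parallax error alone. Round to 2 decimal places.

σ_M = 0.18 mag

M = m − 5 log₁₀ d + 5 = m + 5 log₁₀ p + 5, so ∂M/∂p = 5/(p ln 10).
σ_M = (5/ln 10) · (σ_p/p) = 2.1715 × 0.030/0.3690 = 2.1715 × 0.081301 = 0.17655.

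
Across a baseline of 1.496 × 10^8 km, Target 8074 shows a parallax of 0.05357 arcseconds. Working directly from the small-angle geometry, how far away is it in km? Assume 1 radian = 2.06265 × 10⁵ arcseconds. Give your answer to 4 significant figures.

θ = 0.05357″ = 0.05357/206265 = 2.5971 × 10^-7 rad.
d = B/θ = (1.496 × 10^8) / (2.5971 × 10^-7) = 5.7603 × 10^14 km.

5.760 × 10^14 km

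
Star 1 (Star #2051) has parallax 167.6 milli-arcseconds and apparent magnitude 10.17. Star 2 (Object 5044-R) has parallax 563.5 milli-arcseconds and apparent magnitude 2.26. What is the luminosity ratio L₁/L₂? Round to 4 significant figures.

L₁/L₂ = 0.007749

d₁ = 1/p₁ = 1/0.1676″ = 5.9666 pc; d₂ = 1/p₂ = 1/0.5635″ = 1.7746 pc.
M₁ = m₁ − 5 log₁₀ d₁ + 5 = 10.17 − 3.8786 + 5 = 11.2914.
M₂ = 2.26 − 1.2455 + 5 = 6.0145.
L₁/L₂ = 10^(0.4(M₂ − M₁)) = 10^(0.4 × (-5.2769)) = 10^(-2.11076) = 0.0077489.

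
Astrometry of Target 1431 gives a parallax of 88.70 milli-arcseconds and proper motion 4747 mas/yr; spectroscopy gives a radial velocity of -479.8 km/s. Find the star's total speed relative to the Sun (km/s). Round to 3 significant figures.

d = 1/p = 1/0.08870″ = 11.274 pc.
μ = 4747 mas/yr = 4.747 ″/yr.
v_t = 4.740 μ d = 4.740 × 4.747 × 11.274 = 253.67 km/s.
v = √(v_r² + v_t²) = √((-479.8)² + 253.67²) = √294557 = 542.73 km/s.

543 km/s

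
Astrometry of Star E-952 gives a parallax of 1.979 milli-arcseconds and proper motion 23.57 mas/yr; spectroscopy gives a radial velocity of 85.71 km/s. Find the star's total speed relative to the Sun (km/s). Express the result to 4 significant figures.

d = 1/p = 1/0.001979″ = 505.31 pc.
μ = 23.57 mas/yr = 0.02357 ″/yr.
v_t = 4.740 μ d = 4.740 × 0.02357 × 505.31 = 56.454 km/s.
v = √(v_r² + v_t²) = √(85.71² + 56.454²) = √10533.3 = 102.63 km/s.

102.6 km/s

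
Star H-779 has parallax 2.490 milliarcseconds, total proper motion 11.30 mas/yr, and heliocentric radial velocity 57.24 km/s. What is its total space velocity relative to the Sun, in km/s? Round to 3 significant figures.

61.1 km/s

d = 1/p = 1/0.002490″ = 401.61 pc.
μ = 11.30 mas/yr = 0.01130 ″/yr.
v_t = 4.740 μ d = 4.740 × 0.01130 × 401.61 = 21.511 km/s.
v = √(v_r² + v_t²) = √(57.24² + 21.511²) = √3739.14 = 61.149 km/s.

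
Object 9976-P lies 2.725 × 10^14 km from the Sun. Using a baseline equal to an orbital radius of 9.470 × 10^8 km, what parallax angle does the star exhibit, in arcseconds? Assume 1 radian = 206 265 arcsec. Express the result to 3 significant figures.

0.717 arcsec

θ ≈ B/d = (9.470 × 10^8) / (2.725 × 10^14) = 3.4752 × 10^-6 rad.
In arcseconds: 3.4752 × 10^-6 × 206265 = 0.71681″.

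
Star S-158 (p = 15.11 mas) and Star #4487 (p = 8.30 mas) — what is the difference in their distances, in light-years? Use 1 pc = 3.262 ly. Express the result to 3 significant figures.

177 ly

d_A = 1/0.01511″ = 66.181 pc; d_B = 1/0.008300″ = 120.48 pc.
|d_B − d_A| = |120.48 − 66.181| = 54.299 pc = 54.299 × 3.262 ly = 177.12 ly.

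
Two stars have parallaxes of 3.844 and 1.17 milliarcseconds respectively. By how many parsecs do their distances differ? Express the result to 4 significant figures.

594.6 pc

d_A = 1/0.003844″ = 260.15 pc; d_B = 1/0.001170″ = 854.7 pc.
|d_B − d_A| = |854.7 − 260.15| = 594.55 pc.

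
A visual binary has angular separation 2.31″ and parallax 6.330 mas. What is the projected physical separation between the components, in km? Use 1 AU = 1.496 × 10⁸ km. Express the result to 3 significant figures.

5.46 × 10^10 km

d = 1/p = 1/0.006330″ = 157.98 pc.
At distance d (pc), an angle of θ arcsec spans θ·d AU: s = 2.31 × 157.98 = 364.93 AU.
= 364.93 × 1.496 × 10⁸ km = 5.4594 × 10^10 km.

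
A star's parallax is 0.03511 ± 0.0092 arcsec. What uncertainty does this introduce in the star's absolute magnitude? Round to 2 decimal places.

M = m − 5 log₁₀ d + 5 = m + 5 log₁₀ p + 5, so ∂M/∂p = 5/(p ln 10).
σ_M = (5/ln 10) · (σ_p/p) = 2.1715 × 0.0092/0.03511 = 2.1715 × 0.26203 = 0.569.

σ_M = 0.57 mag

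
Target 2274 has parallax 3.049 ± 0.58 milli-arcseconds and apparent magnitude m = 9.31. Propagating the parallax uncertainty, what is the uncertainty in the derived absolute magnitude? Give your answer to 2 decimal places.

M = m − 5 log₁₀ d + 5 = m + 5 log₁₀ p + 5, so ∂M/∂p = 5/(p ln 10).
σ_M = (5/ln 10) · (σ_p/p) = 2.1715 × 0.58/3.049 = 2.1715 × 0.19023 = 0.41308.

σ_M = 0.41 mag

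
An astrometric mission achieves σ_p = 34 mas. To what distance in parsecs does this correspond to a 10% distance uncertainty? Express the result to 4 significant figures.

2.941 pc

σ_d/d = σ_p/p, so the condition is σ_p/p ≤ 0.10, i.e. p ≥ σ_p/0.10.
p_min = 34/0.10 = 340 mas = 0.34 arcsec.
d_max = 1/p_min = 1/0.34 = 2.9412 pc.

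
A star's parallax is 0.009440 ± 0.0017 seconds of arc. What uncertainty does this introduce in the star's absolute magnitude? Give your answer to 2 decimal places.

σ_M = 0.39 mag

M = m − 5 log₁₀ d + 5 = m + 5 log₁₀ p + 5, so ∂M/∂p = 5/(p ln 10).
σ_M = (5/ln 10) · (σ_p/p) = 2.1715 × 0.0017/0.009440 = 2.1715 × 0.18008 = 0.39104.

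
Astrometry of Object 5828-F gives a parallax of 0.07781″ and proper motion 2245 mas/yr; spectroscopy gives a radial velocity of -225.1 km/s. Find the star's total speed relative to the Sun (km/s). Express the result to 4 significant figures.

d = 1/p = 1/0.07781″ = 12.852 pc.
μ = 2245 mas/yr = 2.245 ″/yr.
v_t = 4.740 μ d = 4.740 × 2.245 × 12.852 = 136.76 km/s.
v = √(v_r² + v_t²) = √((-225.1)² + 136.76²) = √69373.3 = 263.39 km/s.

263.4 km/s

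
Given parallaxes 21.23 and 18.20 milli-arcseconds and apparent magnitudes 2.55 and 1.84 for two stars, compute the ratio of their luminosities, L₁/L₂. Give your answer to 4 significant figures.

d₁ = 1/p₁ = 1/0.02123″ = 47.103 pc; d₂ = 1/p₂ = 1/0.01820″ = 54.945 pc.
M₁ = m₁ − 5 log₁₀ d₁ + 5 = 2.55 − 8.3652 + 5 = -0.8152.
M₂ = 1.84 − 8.6996 + 5 = -1.8596.
L₁/L₂ = 10^(0.4(M₂ − M₁)) = 10^(0.4 × (-1.0444)) = 10^(-0.41776) = 0.38216.

L₁/L₂ = 0.3822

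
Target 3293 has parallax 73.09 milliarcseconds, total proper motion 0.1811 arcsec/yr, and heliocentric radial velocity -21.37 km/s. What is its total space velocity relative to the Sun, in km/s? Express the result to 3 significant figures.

24.4 km/s

d = 1/p = 1/0.07309″ = 13.682 pc.
v_t = 4.740 μ d = 4.740 × 0.1811 × 13.682 = 11.745 km/s.
v = √(v_r² + v_t²) = √((-21.37)² + 11.745²) = √594.622 = 24.385 km/s.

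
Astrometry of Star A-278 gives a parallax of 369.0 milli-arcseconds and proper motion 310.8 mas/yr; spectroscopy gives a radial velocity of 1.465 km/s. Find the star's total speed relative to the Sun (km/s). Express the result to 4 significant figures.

4.253 km/s

d = 1/p = 1/0.3690″ = 2.71 pc.
μ = 310.8 mas/yr = 0.3108 ″/yr.
v_t = 4.740 μ d = 4.740 × 0.3108 × 2.71 = 3.9924 km/s.
v = √(v_r² + v_t²) = √(1.465² + 3.9924²) = √18.0855 = 4.2527 km/s.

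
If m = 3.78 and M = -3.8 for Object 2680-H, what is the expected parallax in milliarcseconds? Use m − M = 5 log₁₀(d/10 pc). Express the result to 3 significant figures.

m − M = 3.78 − (-3.8) = 7.58.
d = 10^((m−M)/5 + 1) = 10^2.516 = 328.1 pc.
p = 1/d = 1/328.1 = 0.0030479 arcsec = 3.0479 mas.

3.05 mas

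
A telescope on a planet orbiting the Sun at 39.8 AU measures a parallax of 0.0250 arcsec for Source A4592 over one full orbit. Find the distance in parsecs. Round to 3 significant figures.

1590 pc

With baseline B (in AU) and parallax p (in arcsec), d = B/p parsecs.
d = 39.8 / 0.0250 = 1592 pc.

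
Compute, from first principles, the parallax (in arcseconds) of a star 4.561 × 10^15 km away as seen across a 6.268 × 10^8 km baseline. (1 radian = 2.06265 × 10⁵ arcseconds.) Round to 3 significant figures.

θ ≈ B/d = (6.268 × 10^8) / (4.561 × 10^15) = 1.3743 × 10^-7 rad.
In arcseconds: 1.3743 × 10^-7 × 206265 = 0.028347″.

0.0283 arcsec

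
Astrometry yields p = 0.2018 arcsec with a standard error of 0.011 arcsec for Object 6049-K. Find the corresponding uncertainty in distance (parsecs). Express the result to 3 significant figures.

0.270 pc

d = 1/p, so σ_d = σ_p / p².
σ_d = 0.0110 / (0.2018)² = 0.0110 / 0.040723 = 0.27012 pc.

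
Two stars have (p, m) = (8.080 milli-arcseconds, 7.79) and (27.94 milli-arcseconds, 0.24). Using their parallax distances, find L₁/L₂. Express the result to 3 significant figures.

L₁/L₂ = 0.0114

d₁ = 1/p₁ = 1/0.008080″ = 123.76 pc; d₂ = 1/p₂ = 1/0.02794″ = 35.791 pc.
M₁ = m₁ − 5 log₁₀ d₁ + 5 = 7.79 − 10.4629 + 5 = 2.3271.
M₂ = 0.24 − 7.7689 + 5 = -2.5289.
L₁/L₂ = 10^(0.4(M₂ − M₁)) = 10^(0.4 × (-4.8560)) = 10^(-1.94240) = 0.011418.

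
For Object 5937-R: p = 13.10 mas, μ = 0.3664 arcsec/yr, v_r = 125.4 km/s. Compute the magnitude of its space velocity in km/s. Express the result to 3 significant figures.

d = 1/p = 1/0.01310″ = 76.336 pc.
v_t = 4.740 μ d = 4.740 × 0.3664 × 76.336 = 132.58 km/s.
v = √(v_r² + v_t²) = √(125.4² + 132.58²) = √33302.6 = 182.49 km/s.

182 km/s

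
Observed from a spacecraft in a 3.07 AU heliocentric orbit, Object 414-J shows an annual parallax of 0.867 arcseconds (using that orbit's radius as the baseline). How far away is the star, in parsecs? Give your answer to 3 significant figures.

With baseline B (in AU) and parallax p (in arcsec), d = B/p parsecs.
d = 3.07 / 0.867 = 3.5409 pc.

3.54 pc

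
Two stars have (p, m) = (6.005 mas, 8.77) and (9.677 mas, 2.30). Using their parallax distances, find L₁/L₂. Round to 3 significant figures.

d₁ = 1/p₁ = 1/0.006005″ = 166.53 pc; d₂ = 1/p₂ = 1/0.009677″ = 103.34 pc.
M₁ = m₁ − 5 log₁₀ d₁ + 5 = 8.77 − 11.1075 + 5 = 2.6625.
M₂ = 2.30 − 10.0713 + 5 = -2.7713.
L₁/L₂ = 10^(0.4(M₂ − M₁)) = 10^(0.4 × (-5.4338)) = 10^(-2.17352) = 0.0067063.

L₁/L₂ = 0.00671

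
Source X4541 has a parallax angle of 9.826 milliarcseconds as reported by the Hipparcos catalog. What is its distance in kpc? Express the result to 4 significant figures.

0.1018 kpc

p = 9.826 milliarcseconds = 0.009826 arcsec.
d = 1/p = 1/0.009826 = 101.77 pc.
= 0.10177 kpc.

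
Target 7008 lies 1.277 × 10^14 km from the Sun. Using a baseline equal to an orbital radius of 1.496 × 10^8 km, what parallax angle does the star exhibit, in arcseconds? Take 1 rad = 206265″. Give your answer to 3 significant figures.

0.242 arcsec

θ ≈ B/d = (1.496 × 10^8) / (1.277 × 10^14) = 1.1715 × 10^-6 rad.
In arcseconds: 1.1715 × 10^-6 × 206265 = 0.24164″.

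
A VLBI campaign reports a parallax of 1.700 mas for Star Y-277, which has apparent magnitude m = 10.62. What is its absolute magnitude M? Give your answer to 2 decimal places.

d = 1/p = 1/0.001700″ = 588.24 pc.
m − M = 5 log₁₀(588.24) − 5 = 13.8478 − 5 = 8.8478.
M = m − (m − M) = 10.62 − 8.8478 = 1.77.

M = 1.77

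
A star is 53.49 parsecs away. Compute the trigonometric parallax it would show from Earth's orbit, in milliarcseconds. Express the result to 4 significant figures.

p = 1/d = 1/53.49 = 0.018695 arcsec.
= 0.018695 × 1000 = 18.695 mas.

18.70 mas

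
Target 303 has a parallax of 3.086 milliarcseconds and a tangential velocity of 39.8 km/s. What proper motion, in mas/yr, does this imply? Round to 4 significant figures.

25.91 mas/yr

d = 1/p = 1/0.003086″ = 324.04 pc.
μ = v_t / (4.74 d) = 39.8 / (4.74 × 324.04) = 39.8 / 1535.9 = 0.025913 ″/yr = 25.913 mas/yr.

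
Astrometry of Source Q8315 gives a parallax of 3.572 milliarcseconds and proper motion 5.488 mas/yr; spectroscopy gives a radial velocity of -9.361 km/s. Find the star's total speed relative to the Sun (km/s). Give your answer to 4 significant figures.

11.86 km/s

d = 1/p = 1/0.003572″ = 279.96 pc.
μ = 5.488 mas/yr = 0.005488 ″/yr.
v_t = 4.740 μ d = 4.740 × 0.005488 × 279.96 = 7.2826 km/s.
v = √(v_r² + v_t²) = √((-9.361)² + 7.2826²) = √140.665 = 11.86 km/s.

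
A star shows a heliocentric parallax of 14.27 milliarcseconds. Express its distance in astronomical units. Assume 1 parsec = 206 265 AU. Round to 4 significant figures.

p = 14.27 milliarcseconds = 0.01427 arcsec.
d = 1/p = 1/0.01427 = 70.077 pc.
In AU: 70.077 × 206265 = 1.4454 × 10^7 AU.

1.445 × 10^7 AU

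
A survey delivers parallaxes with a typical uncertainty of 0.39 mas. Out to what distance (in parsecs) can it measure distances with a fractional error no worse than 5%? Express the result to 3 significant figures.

128 pc

σ_d/d = σ_p/p, so the condition is σ_p/p ≤ 0.05, i.e. p ≥ σ_p/0.05.
p_min = 0.39/0.05 = 7.8 mas = 0.0078 arcsec.
d_max = 1/p_min = 1/0.0078 = 128.21 pc.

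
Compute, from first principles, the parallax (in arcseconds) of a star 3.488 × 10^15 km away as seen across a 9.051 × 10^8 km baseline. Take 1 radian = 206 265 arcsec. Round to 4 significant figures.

θ ≈ B/d = (9.051 × 10^8) / (3.488 × 10^15) = 2.5949 × 10^-7 rad.
In arcseconds: 2.5949 × 10^-7 × 206265 = 0.053524″.

0.05352 arcsec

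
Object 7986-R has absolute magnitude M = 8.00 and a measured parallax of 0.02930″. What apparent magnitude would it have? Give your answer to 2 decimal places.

m = 10.67

d = 1/p = 1/0.02930″ = 34.13 pc.
m − M = 5 log₁₀ d − 5 = 5 log₁₀(34.13) − 5 = 7.6657 − 5 = 2.6657.
m = M + (m − M) = 8.00 + 2.6657 = 10.67.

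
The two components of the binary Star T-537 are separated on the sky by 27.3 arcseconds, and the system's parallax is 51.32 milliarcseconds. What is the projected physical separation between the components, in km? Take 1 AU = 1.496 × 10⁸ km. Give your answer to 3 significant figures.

d = 1/p = 1/0.05132″ = 19.486 pc.
At distance d (pc), an angle of θ arcsec spans θ·d AU: s = 27.3 × 19.486 = 531.97 AU.
= 531.97 × 1.496 × 10⁸ km = 7.9583 × 10^10 km.

7.96 × 10^10 km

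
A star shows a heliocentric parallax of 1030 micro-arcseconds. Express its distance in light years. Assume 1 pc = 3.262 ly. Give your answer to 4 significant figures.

p = 1030 micro-arcseconds = 0.001030 arcsec.
d = 1/p = 1/0.001030 = 970.87 pc.
In light-years: 970.87 × 3.262 = 3167 ly.

3167 light years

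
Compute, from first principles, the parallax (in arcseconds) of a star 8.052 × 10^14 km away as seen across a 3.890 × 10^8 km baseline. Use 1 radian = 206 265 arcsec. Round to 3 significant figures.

0.0996 arcsec

θ ≈ B/d = (3.890 × 10^8) / (8.052 × 10^14) = 4.8311 × 10^-7 rad.
In arcseconds: 4.8311 × 10^-7 × 206265 = 0.099649″.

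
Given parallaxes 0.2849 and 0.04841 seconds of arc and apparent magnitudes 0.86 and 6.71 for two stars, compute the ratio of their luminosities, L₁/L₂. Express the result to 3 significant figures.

L₁/L₂ = 6.32

d₁ = 1/p₁ = 1/0.2849″ = 3.51 pc; d₂ = 1/p₂ = 1/0.04841″ = 20.657 pc.
M₁ = m₁ − 5 log₁₀ d₁ + 5 = 0.86 − 2.7265 + 5 = 3.1335.
M₂ = 6.71 − 6.5753 + 5 = 5.1347.
L₁/L₂ = 10^(0.4(M₂ − M₁)) = 10^(0.4 × 2.0012) = 10^0.80048 = 6.3166.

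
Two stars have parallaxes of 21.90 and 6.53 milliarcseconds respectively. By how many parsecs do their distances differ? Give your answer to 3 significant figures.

d_A = 1/0.02190″ = 45.662 pc; d_B = 1/0.006530″ = 153.14 pc.
|d_B − d_A| = |153.14 − 45.662| = 107.48 pc.

107 pc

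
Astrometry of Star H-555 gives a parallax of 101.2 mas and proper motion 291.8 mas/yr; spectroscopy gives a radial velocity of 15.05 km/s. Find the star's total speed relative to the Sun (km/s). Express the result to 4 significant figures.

d = 1/p = 1/0.1012″ = 9.8814 pc.
μ = 291.8 mas/yr = 0.2918 ″/yr.
v_t = 4.740 μ d = 4.740 × 0.2918 × 9.8814 = 13.667 km/s.
v = √(v_r² + v_t²) = √(15.05² + 13.667²) = √413.289 = 20.33 km/s.

20.33 km/s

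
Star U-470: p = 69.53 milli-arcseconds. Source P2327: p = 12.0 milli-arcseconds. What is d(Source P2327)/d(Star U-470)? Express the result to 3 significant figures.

5.79

Since d = 1/p, d_B/d_A = p_A/p_B.
= 69.53 / 12.0 = 5.7942.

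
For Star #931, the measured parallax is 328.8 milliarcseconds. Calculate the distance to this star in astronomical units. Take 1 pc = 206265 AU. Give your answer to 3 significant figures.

627000 AU

p = 328.8 milliarcseconds = 0.3288 arcsec.
d = 1/p = 1/0.3288 = 3.0414 pc.
In AU: 3.0414 × 206265 = 6.2733 × 10^5 AU.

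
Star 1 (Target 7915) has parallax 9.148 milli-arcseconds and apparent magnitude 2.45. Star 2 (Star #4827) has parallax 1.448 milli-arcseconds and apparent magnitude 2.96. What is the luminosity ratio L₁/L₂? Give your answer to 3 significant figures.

d₁ = 1/p₁ = 1/0.009148″ = 109.31 pc; d₂ = 1/p₂ = 1/0.001448″ = 690.61 pc.
M₁ = m₁ − 5 log₁₀ d₁ + 5 = 2.45 − 10.1933 + 5 = -2.7433.
M₂ = 2.96 − 14.1962 + 5 = -6.2362.
L₁/L₂ = 10^(0.4(M₂ − M₁)) = 10^(0.4 × (-3.4929)) = 10^(-1.39716) = 0.040072.

L₁/L₂ = 0.0401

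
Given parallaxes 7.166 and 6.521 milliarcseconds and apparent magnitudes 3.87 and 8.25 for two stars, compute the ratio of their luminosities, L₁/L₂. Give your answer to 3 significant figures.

d₁ = 1/p₁ = 1/0.007166″ = 139.55 pc; d₂ = 1/p₂ = 1/0.006521″ = 153.35 pc.
M₁ = m₁ − 5 log₁₀ d₁ + 5 = 3.87 − 10.7236 + 5 = -1.8536.
M₂ = 8.25 − 10.9284 + 5 = 2.3216.
L₁/L₂ = 10^(0.4(M₂ − M₁)) = 10^(0.4 × 4.1752) = 10^1.67008 = 46.782.

L₁/L₂ = 46.8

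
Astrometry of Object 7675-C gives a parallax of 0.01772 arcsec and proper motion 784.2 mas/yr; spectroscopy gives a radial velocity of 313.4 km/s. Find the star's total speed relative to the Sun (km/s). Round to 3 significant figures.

d = 1/p = 1/0.01772″ = 56.433 pc.
μ = 784.2 mas/yr = 0.7842 ″/yr.
v_t = 4.740 μ d = 4.740 × 0.7842 × 56.433 = 209.77 km/s.
v = √(v_r² + v_t²) = √(313.4² + 209.77²) = √142223 = 377.12 km/s.

377 km/s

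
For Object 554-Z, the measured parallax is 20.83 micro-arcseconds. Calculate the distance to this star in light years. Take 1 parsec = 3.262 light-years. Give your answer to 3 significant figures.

157000 light years

p = 20.83 micro-arcseconds = 0.00002083 arcsec.
d = 1/p = 1/0.00002083 = 48008 pc.
In light-years: 48008 × 3.262 = 1.5660 × 10^5 ly.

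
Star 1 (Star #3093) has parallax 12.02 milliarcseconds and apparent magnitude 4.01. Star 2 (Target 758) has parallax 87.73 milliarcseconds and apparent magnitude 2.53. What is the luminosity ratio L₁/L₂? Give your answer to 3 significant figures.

d₁ = 1/p₁ = 1/0.01202″ = 83.195 pc; d₂ = 1/p₂ = 1/0.08773″ = 11.399 pc.
M₁ = m₁ − 5 log₁₀ d₁ + 5 = 4.01 − 9.6005 + 5 = -0.5905.
M₂ = 2.53 − 5.2843 + 5 = 2.2457.
L₁/L₂ = 10^(0.4(M₂ − M₁)) = 10^(0.4 × 2.8362) = 10^1.13448 = 13.63.

L₁/L₂ = 13.6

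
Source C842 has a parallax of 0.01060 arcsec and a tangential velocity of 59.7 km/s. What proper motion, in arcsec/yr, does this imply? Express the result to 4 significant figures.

0.1335 arcsec/yr

d = 1/p = 1/0.01060″ = 94.34 pc.
μ = v_t / (4.74 d) = 59.7 / (4.74 × 94.34) = 59.7 / 447.17 = 0.13351 ″/yr.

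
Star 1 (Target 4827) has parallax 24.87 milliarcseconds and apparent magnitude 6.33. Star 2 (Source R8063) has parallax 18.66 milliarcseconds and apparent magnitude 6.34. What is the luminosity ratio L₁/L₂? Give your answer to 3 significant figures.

d₁ = 1/p₁ = 1/0.02487″ = 40.209 pc; d₂ = 1/p₂ = 1/0.01866″ = 53.591 pc.
M₁ = m₁ − 5 log₁₀ d₁ + 5 = 6.33 − 8.0216 + 5 = 3.3084.
M₂ = 6.34 − 8.6455 + 5 = 2.6945.
L₁/L₂ = 10^(0.4(M₂ − M₁)) = 10^(0.4 × (-0.6139)) = 10^(-0.24556) = 0.56812.

L₁/L₂ = 0.568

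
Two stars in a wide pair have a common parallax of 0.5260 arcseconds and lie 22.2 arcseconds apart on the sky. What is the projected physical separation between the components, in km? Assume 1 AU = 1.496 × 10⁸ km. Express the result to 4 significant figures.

d = 1/p = 1/0.5260″ = 1.9011 pc.
At distance d (pc), an angle of θ arcsec spans θ·d AU: s = 22.2 × 1.9011 = 42.204 AU.
= 42.204 × 1.496 × 10⁸ km = 6.3137 × 10^9 km.

6.314 × 10^9 km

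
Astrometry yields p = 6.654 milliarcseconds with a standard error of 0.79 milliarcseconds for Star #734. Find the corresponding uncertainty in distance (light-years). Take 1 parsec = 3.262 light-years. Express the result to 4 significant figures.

d = 1/p, so σ_d = σ_p / p².
σ_d = 0.000790 / (0.006654)² = 0.000790 / 0.000044276 = 17.843 pc = 17.843 × 3.262 ly = 58.204 ly.

58.20 ly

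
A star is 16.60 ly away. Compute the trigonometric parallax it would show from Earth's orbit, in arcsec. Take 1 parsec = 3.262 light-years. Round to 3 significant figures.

0.197 arcsec

d = 16.60 ly ÷ 3.262 = 5.0889 pc.
p = 1/d = 1/5.0889 = 0.19651 arcsec.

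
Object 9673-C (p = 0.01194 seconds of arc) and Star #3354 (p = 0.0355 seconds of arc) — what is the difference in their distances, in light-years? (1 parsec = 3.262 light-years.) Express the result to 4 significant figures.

d_A = 1/0.01194″ = 83.752 pc; d_B = 1/0.03550″ = 28.169 pc.
|d_B − d_A| = |28.169 − 83.752| = 55.583 pc = 55.583 × 3.262 ly = 181.31 ly.

181.3 ly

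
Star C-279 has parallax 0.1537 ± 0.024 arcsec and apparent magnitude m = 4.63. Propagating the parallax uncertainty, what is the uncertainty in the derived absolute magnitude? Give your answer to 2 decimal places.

M = m − 5 log₁₀ d + 5 = m + 5 log₁₀ p + 5, so ∂M/∂p = 5/(p ln 10).
σ_M = (5/ln 10) · (σ_p/p) = 2.1715 × 0.024/0.1537 = 2.1715 × 0.15615 = 0.33908.

σ_M = 0.34 mag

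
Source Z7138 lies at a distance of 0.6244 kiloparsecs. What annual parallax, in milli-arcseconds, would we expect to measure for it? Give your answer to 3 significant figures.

d = 0.6244 kpc = 624.4 pc.
p = 1/d = 1/624.4 = 0.0016015 arcsec.
= 0.0016015 × 1000 = 1.6015 mas.

1.60 mas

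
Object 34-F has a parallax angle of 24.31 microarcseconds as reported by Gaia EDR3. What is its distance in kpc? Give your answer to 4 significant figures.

41.14 kpc

p = 24.31 microarcseconds = 0.00002431 arcsec.
d = 1/p = 1/0.00002431 = 41135 pc.
= 41.135 kpc.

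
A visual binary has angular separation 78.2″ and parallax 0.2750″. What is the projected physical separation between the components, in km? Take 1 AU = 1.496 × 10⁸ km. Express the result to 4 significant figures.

d = 1/p = 1/0.2750″ = 3.6364 pc.
At distance d (pc), an angle of θ arcsec spans θ·d AU: s = 78.2 × 3.6364 = 284.37 AU.
= 284.37 × 1.496 × 10⁸ km = 4.2542 × 10^10 km.

4.254 × 10^10 km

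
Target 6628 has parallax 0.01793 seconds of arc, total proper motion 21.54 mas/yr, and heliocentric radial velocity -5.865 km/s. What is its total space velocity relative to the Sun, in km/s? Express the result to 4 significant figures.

d = 1/p = 1/0.01793″ = 55.772 pc.
μ = 21.54 mas/yr = 0.02154 ″/yr.
v_t = 4.740 μ d = 4.740 × 0.02154 × 55.772 = 5.6943 km/s.
v = √(v_r² + v_t²) = √((-5.865)² + 5.6943²) = √66.8233 = 8.1746 km/s.

8.175 km/s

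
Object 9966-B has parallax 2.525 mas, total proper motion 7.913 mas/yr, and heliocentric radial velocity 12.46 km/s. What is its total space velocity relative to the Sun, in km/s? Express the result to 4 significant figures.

d = 1/p = 1/0.002525″ = 396.04 pc.
μ = 7.913 mas/yr = 0.007913 ″/yr.
v_t = 4.740 μ d = 4.740 × 0.007913 × 396.04 = 14.855 km/s.
v = √(v_r² + v_t²) = √(12.46² + 14.855²) = √375.923 = 19.389 km/s.

19.39 km/s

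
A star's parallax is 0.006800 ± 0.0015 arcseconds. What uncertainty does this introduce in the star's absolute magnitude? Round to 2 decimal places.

σ_M = 0.48 mag

M = m − 5 log₁₀ d + 5 = m + 5 log₁₀ p + 5, so ∂M/∂p = 5/(p ln 10).
σ_M = (5/ln 10) · (σ_p/p) = 2.1715 × 0.0015/0.006800 = 2.1715 × 0.22059 = 0.47901.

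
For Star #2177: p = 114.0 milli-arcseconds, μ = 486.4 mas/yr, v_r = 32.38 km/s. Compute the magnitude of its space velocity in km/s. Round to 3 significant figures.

38.2 km/s

d = 1/p = 1/0.1140″ = 8.7719 pc.
μ = 486.4 mas/yr = 0.4864 ″/yr.
v_t = 4.740 μ d = 4.740 × 0.4864 × 8.7719 = 20.224 km/s.
v = √(v_r² + v_t²) = √(32.38² + 20.224²) = √1457.47 = 38.177 km/s.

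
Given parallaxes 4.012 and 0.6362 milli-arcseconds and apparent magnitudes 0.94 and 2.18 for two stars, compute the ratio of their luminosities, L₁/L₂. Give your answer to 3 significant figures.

L₁/L₂ = 0.0788

d₁ = 1/p₁ = 1/0.004012″ = 249.25 pc; d₂ = 1/p₂ = 1/0.0006362″ = 1571.8 pc.
M₁ = m₁ − 5 log₁₀ d₁ + 5 = 0.94 − 11.9832 + 5 = -6.0432.
M₂ = 2.18 − 15.9820 + 5 = -8.8020.
L₁/L₂ = 10^(0.4(M₂ − M₁)) = 10^(0.4 × (-2.7588)) = 10^(-1.10352) = 0.078792.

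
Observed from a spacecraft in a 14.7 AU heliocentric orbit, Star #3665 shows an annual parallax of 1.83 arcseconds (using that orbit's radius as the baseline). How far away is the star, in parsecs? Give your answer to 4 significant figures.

8.033 pc

With baseline B (in AU) and parallax p (in arcsec), d = B/p parsecs.
d = 14.7 / 1.83 = 8.0328 pc.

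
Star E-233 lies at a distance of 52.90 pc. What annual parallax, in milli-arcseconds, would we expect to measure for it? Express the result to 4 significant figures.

18.90 mas

p = 1/d = 1/52.9 = 0.018904 arcsec.
= 0.018904 × 1000 = 18.904 mas.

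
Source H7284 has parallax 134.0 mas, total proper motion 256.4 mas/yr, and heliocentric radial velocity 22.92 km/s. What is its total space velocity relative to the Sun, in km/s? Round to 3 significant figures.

24.6 km/s

d = 1/p = 1/0.1340″ = 7.4627 pc.
μ = 256.4 mas/yr = 0.2564 ″/yr.
v_t = 4.740 μ d = 4.740 × 0.2564 × 7.4627 = 9.0697 km/s.
v = √(v_r² + v_t²) = √(22.92² + 9.0697²) = √607.586 = 24.649 km/s.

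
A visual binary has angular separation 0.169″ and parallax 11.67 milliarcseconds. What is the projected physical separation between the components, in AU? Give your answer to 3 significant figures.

14.5 AU

d = 1/p = 1/0.01167″ = 85.69 pc.
At distance d (pc), an angle of θ arcsec spans θ·d AU: s = 0.169 × 85.69 = 14.482 AU.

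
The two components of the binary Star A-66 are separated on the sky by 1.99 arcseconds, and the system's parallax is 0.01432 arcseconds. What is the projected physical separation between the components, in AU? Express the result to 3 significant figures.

d = 1/p = 1/0.01432″ = 69.832 pc.
At distance d (pc), an angle of θ arcsec spans θ·d AU: s = 1.99 × 69.832 = 138.97 AU.

139 AU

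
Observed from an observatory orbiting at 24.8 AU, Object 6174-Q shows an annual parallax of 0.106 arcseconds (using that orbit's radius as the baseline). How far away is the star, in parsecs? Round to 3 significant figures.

With baseline B (in AU) and parallax p (in arcsec), d = B/p parsecs.
d = 24.8 / 0.106 = 233.96 pc.

234 pc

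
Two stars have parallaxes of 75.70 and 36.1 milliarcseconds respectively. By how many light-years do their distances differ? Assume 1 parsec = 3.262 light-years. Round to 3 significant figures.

d_A = 1/0.07570″ = 13.21 pc; d_B = 1/0.03610″ = 27.701 pc.
|d_B − d_A| = |27.701 − 13.21| = 14.491 pc = 14.491 × 3.262 ly = 47.27 ly.

47.3 ly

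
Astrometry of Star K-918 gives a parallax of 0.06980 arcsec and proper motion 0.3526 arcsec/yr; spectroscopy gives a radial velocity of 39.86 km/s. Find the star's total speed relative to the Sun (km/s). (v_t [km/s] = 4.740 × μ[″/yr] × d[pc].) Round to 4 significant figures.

46.50 km/s

d = 1/p = 1/0.06980″ = 14.327 pc.
v_t = 4.740 μ d = 4.740 × 0.3526 × 14.327 = 23.945 km/s.
v = √(v_r² + v_t²) = √(39.86² + 23.945²) = √2162.18 = 46.499 km/s.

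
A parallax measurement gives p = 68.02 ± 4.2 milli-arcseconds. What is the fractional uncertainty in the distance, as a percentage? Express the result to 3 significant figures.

6.17%

For d = 1/p, |σ_d/d| = |σ_p/p|.
σ_p/p = 4.2 / 68.02 = 0.061747 = 6.1747%.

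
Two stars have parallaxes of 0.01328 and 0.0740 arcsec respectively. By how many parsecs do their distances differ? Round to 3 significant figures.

61.8 pc

d_A = 1/0.01328″ = 75.301 pc; d_B = 1/0.07400″ = 13.514 pc.
|d_B − d_A| = |13.514 − 75.301| = 61.787 pc.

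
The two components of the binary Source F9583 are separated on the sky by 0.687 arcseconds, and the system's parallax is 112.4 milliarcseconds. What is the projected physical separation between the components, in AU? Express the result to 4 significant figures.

6.112 AU

d = 1/p = 1/0.1124″ = 8.8968 pc.
At distance d (pc), an angle of θ arcsec spans θ·d AU: s = 0.687 × 8.8968 = 6.1121 AU.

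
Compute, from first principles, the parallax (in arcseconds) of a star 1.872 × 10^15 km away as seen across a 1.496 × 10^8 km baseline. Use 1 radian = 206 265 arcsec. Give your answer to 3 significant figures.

θ ≈ B/d = (1.496 × 10^8) / (1.872 × 10^15) = 7.9915 × 10^-8 rad.
In arcseconds: 7.9915 × 10^-8 × 206265 = 0.016484″.

0.0165 arcsec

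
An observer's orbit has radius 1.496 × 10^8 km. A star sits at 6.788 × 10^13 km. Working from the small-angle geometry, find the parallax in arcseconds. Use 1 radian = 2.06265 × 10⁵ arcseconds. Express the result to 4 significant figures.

θ ≈ B/d = (1.496 × 10^8) / (6.788 × 10^13) = 2.2039 × 10^-6 rad.
In arcseconds: 2.2039 × 10^-6 × 206265 = 0.45459″.

0.4546 arcsec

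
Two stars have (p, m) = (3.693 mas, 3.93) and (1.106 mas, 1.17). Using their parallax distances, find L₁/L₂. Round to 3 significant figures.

d₁ = 1/p₁ = 1/0.003693″ = 270.78 pc; d₂ = 1/p₂ = 1/0.001106″ = 904.16 pc.
M₁ = m₁ − 5 log₁₀ d₁ + 5 = 3.93 − 12.1631 + 5 = -3.2331.
M₂ = 1.17 − 14.7812 + 5 = -8.6112.
L₁/L₂ = 10^(0.4(M₂ − M₁)) = 10^(0.4 × (-5.3781)) = 10^(-2.15124) = 0.0070593.

L₁/L₂ = 0.00706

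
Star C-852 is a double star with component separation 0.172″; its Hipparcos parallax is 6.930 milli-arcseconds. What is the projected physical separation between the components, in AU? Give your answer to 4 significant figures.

d = 1/p = 1/0.006930″ = 144.3 pc.
At distance d (pc), an angle of θ arcsec spans θ·d AU: s = 0.172 × 144.3 = 24.82 AU.

24.82 AU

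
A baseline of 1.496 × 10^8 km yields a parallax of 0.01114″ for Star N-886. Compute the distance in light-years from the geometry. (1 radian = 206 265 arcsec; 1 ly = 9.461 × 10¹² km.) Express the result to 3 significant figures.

293 ly

θ = 0.01114″ = 0.01114/206265 = 5.4008 × 10^-8 rad.
d = B/θ = (1.496 × 10^8) / (5.4008 × 10^-8) = 2.7700 × 10^15 km = (2.7700 × 10^15) / (9.461 × 10^12) ly = 292.78 ly.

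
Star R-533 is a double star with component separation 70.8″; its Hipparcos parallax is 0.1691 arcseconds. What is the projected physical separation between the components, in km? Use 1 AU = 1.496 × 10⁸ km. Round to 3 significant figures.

6.26 × 10^10 km

d = 1/p = 1/0.1691″ = 5.9137 pc.
At distance d (pc), an angle of θ arcsec spans θ·d AU: s = 70.8 × 5.9137 = 418.69 AU.
= 418.69 × 1.496 × 10⁸ km = 6.2636 × 10^10 km.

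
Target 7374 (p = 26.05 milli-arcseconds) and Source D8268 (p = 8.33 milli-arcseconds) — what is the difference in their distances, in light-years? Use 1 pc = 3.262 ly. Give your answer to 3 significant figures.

266 ly

d_A = 1/0.02605″ = 38.388 pc; d_B = 1/0.008330″ = 120.05 pc.
|d_B − d_A| = |120.05 − 38.388| = 81.662 pc = 81.662 × 3.262 ly = 266.38 ly.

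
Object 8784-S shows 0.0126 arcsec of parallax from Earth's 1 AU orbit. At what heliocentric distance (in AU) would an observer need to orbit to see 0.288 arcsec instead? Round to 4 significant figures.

Parallax scales linearly with baseline: p ∝ B, so B = p_target / p_Earth × 1 AU.
B = 0.288 / 0.0126 = 22.857 AU.

22.86 AU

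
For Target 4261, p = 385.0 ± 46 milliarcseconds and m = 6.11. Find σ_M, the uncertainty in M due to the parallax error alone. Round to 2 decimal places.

σ_M = 0.26 mag

M = m − 5 log₁₀ d + 5 = m + 5 log₁₀ p + 5, so ∂M/∂p = 5/(p ln 10).
σ_M = (5/ln 10) · (σ_p/p) = 2.1715 × 46/385.0 = 2.1715 × 0.11948 = 0.25945.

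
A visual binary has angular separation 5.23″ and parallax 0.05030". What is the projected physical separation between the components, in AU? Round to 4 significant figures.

104.0 AU

d = 1/p = 1/0.05030″ = 19.881 pc.
At distance d (pc), an angle of θ arcsec spans θ·d AU: s = 5.23 × 19.881 = 103.98 AU.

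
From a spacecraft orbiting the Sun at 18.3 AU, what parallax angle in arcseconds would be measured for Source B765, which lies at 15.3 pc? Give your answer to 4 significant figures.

1.196 arcsec

p (arcsec) = B (AU) / d (pc).
p = 18.3 / 15.3 = 1.1961 arcsec.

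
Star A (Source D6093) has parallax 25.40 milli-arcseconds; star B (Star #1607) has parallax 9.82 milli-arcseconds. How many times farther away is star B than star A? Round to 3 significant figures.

2.59

Since d = 1/p, d_B/d_A = p_A/p_B.
= 25.40 / 9.82 = 2.5866.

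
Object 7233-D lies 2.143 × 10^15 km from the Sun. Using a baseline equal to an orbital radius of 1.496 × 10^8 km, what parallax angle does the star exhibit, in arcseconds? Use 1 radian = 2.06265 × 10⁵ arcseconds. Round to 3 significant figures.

0.0144 arcsec

θ ≈ B/d = (1.496 × 10^8) / (2.143 × 10^15) = 6.9809 × 10^-8 rad.
In arcseconds: 6.9809 × 10^-8 × 206265 = 0.014399″.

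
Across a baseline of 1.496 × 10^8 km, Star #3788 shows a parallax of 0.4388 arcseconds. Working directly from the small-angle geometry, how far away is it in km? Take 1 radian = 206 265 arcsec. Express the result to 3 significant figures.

θ = 0.4388″ = 0.4388/206265 = 2.1274 × 10^-6 rad.
d = B/θ = (1.496 × 10^8) / (2.1274 × 10^-6) = 7.0321 × 10^13 km.

7.03 × 10^13 km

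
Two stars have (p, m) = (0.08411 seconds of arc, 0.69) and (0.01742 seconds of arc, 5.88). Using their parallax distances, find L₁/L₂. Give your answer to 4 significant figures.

d₁ = 1/p₁ = 1/0.08411″ = 11.889 pc; d₂ = 1/p₂ = 1/0.01742″ = 57.405 pc.
M₁ = m₁ − 5 log₁₀ d₁ + 5 = 0.69 − 5.3757 + 5 = 0.3143.
M₂ = 5.88 − 8.7947 + 5 = 2.0853.
L₁/L₂ = 10^(0.4(M₂ − M₁)) = 10^(0.4 × 1.7710) = 10^0.70840 = 5.1098.

L₁/L₂ = 5.110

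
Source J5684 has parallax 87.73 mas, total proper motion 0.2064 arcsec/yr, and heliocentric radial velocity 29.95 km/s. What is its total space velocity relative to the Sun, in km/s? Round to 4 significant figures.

31.96 km/s

d = 1/p = 1/0.08773″ = 11.399 pc.
v_t = 4.740 μ d = 4.740 × 0.2064 × 11.399 = 11.152 km/s.
v = √(v_r² + v_t²) = √(29.95² + 11.152²) = √1021.37 = 31.959 km/s.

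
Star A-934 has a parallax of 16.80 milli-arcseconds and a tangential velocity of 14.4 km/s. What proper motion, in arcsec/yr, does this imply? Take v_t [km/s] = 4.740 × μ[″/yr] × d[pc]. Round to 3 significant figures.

d = 1/p = 1/0.01680″ = 59.524 pc.
μ = v_t / (4.74 d) = 14.4 / (4.74 × 59.524) = 14.4 / 282.14 = 0.051038 ″/yr.

0.0510 arcsec/yr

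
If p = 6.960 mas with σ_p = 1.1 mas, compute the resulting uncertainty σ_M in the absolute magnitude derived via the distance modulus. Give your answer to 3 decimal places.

M = m − 5 log₁₀ d + 5 = m + 5 log₁₀ p + 5, so ∂M/∂p = 5/(p ln 10).
σ_M = (5/ln 10) · (σ_p/p) = 2.1715 × 1.1/6.960 = 2.1715 × 0.15805 = 0.34321.

σ_M = 0.343 mag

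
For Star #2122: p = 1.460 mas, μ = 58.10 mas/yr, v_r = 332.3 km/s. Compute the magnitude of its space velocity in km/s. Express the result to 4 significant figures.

d = 1/p = 1/0.001460″ = 684.93 pc.
μ = 58.10 mas/yr = 0.05810 ″/yr.
v_t = 4.740 μ d = 4.740 × 0.05810 × 684.93 = 188.63 km/s.
v = √(v_r² + v_t²) = √(332.3² + 188.63²) = √146005 = 382.11 km/s.

382.1 km/s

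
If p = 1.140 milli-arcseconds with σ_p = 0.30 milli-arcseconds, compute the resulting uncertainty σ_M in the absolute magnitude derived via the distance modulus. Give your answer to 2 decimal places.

σ_M = 0.57 mag

M = m − 5 log₁₀ d + 5 = m + 5 log₁₀ p + 5, so ∂M/∂p = 5/(p ln 10).
σ_M = (5/ln 10) · (σ_p/p) = 2.1715 × 0.30/1.140 = 2.1715 × 0.26316 = 0.57145.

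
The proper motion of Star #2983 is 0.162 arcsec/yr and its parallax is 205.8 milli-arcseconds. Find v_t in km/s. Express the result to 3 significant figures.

d = 1/p = 1/0.2058″ = 4.8591 pc.
v_t = 4.74 × μ × d = 4.74 × 0.162 × 4.8591 = 3.7312 km/s.

3.73 km/s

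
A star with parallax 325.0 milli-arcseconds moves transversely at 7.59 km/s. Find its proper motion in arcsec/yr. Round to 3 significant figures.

0.520 arcsec/yr

d = 1/p = 1/0.3250″ = 3.0769 pc.
μ = v_t / (4.74 d) = 7.59 / (4.74 × 3.0769) = 7.59 / 14.585 = 0.5204 ″/yr.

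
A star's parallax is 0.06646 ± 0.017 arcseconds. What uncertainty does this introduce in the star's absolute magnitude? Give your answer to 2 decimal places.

σ_M = 0.56 mag

M = m − 5 log₁₀ d + 5 = m + 5 log₁₀ p + 5, so ∂M/∂p = 5/(p ln 10).
σ_M = (5/ln 10) · (σ_p/p) = 2.1715 × 0.017/0.06646 = 2.1715 × 0.25579 = 0.55545.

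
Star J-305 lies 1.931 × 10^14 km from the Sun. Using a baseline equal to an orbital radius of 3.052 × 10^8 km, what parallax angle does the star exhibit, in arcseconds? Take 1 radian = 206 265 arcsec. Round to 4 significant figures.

0.3260 arcsec

θ ≈ B/d = (3.052 × 10^8) / (1.931 × 10^14) = 1.5805 × 10^-6 rad.
In arcseconds: 1.5805 × 10^-6 × 206265 = 0.326″.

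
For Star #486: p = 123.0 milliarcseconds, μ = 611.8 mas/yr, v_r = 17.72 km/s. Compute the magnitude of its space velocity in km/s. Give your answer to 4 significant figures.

29.49 km/s

d = 1/p = 1/0.1230″ = 8.1301 pc.
μ = 611.8 mas/yr = 0.6118 ″/yr.
v_t = 4.740 μ d = 4.740 × 0.6118 × 8.1301 = 23.577 km/s.
v = √(v_r² + v_t²) = √(17.72² + 23.577²) = √869.873 = 29.494 km/s.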